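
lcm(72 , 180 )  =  360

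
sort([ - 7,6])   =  [ - 7,6 ]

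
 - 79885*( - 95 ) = 7589075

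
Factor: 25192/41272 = 7^( - 1)*  11^(-1 )*47^1 = 47/77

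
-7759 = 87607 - 95366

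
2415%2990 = 2415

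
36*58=2088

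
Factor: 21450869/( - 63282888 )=  -  2^( - 3) * 3^( - 2) * 11^1 * 89^1 * 21911^1*878929^(-1)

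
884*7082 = 6260488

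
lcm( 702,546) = 4914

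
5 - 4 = 1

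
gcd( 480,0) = 480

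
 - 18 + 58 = 40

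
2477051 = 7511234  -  5034183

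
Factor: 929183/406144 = 2^( - 7) * 19^( - 1)*41^1 * 131^1 * 167^ ( - 1) * 173^1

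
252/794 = 126/397 = 0.32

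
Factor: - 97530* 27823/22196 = -2^( - 1)*3^1*5^1*31^( - 1) * 179^( - 1)*3251^1 *27823^1  =  - 1356788595/11098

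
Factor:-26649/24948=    - 47/44 = - 2^(-2 )*11^ ( - 1)*47^1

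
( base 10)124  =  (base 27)4G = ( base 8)174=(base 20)64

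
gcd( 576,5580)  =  36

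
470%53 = 46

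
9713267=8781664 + 931603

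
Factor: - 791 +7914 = 17^1*419^1 = 7123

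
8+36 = 44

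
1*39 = 39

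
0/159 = 0 = 0.00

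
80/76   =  1  +  1/19 = 1.05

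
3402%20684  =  3402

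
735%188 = 171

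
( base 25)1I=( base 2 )101011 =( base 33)1A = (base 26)1H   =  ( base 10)43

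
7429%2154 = 967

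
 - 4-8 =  - 12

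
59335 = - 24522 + 83857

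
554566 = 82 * 6763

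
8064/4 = 2016 = 2016.00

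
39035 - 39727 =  - 692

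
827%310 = 207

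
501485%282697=218788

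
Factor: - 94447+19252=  - 75195  =  - 3^3*5^1*557^1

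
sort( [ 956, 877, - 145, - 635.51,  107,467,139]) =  [ - 635.51, - 145,  107, 139, 467, 877,956] 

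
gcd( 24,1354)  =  2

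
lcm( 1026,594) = 11286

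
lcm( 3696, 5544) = 11088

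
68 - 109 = - 41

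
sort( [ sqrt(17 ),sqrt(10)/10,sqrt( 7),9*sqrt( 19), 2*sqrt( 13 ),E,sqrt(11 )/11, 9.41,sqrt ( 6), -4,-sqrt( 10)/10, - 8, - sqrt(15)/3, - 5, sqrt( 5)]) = [  -  8,- 5, - 4, - sqrt(15)/3,  -  sqrt (10) /10,sqrt ( 11 ) /11,sqrt (10)/10,sqrt( 5),  sqrt( 6)  ,  sqrt( 7) , E,sqrt ( 17 ), 2* sqrt(13),9.41, 9 * sqrt( 19) ]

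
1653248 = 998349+654899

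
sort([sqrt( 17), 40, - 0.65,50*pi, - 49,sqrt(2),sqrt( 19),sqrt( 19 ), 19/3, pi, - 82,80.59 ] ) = [  -  82,  -  49 , - 0.65, sqrt(2),pi,sqrt (17 ),sqrt(19 ), sqrt( 19),19/3,40, 80.59,50*pi]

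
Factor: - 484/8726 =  - 2^1*11^2*4363^( - 1 )=- 242/4363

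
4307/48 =89 + 35/48 = 89.73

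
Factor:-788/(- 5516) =1/7 = 7^ (  -  1 )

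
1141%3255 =1141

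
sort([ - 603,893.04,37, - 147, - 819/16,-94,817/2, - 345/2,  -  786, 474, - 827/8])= [ - 786, - 603,-345/2,-147, - 827/8 , - 94, - 819/16,37, 817/2,474,893.04 ]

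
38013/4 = 9503 + 1/4 = 9503.25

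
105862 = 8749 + 97113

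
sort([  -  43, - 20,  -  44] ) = [  -  44 , - 43,-20 ] 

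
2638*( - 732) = - 1931016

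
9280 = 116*80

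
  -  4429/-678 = 6 + 361/678 = 6.53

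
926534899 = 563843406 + 362691493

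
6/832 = 3/416 = 0.01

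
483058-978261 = -495203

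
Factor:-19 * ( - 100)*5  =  2^2*5^3*19^1 = 9500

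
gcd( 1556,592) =4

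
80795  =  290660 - 209865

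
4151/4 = 1037 + 3/4 = 1037.75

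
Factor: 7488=2^6*3^2*13^1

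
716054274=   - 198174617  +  914228891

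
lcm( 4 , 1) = 4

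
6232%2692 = 848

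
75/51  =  25/17 = 1.47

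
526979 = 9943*53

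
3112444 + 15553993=18666437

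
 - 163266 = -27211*6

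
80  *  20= 1600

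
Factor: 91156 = 2^2*13^1 * 1753^1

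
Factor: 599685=3^1 * 5^1 * 39979^1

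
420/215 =1 + 41/43 = 1.95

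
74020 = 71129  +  2891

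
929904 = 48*19373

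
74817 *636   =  47583612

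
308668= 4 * 77167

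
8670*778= 6745260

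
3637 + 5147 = 8784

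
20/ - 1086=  - 10/543   =  - 0.02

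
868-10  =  858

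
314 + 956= 1270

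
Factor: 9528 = 2^3*3^1 * 397^1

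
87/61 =87/61 = 1.43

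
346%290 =56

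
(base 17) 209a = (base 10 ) 9989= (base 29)BPD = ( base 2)10011100000101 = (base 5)304424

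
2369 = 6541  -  4172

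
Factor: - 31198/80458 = - 7^( - 2)*19^1 = - 19/49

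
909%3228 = 909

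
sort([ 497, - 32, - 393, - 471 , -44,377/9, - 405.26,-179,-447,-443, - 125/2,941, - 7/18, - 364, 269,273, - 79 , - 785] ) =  [ - 785, - 471,-447,-443, - 405.26, - 393 ,  -  364,  -  179, - 79, - 125/2,  -  44, - 32, - 7/18,377/9 , 269,273,497, 941] 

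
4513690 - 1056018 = 3457672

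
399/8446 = 399/8446 = 0.05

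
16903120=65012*260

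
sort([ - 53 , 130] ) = [ - 53, 130 ] 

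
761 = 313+448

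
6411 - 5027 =1384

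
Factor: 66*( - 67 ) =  - 4422 = -  2^1  *3^1*11^1*67^1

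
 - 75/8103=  - 25/2701= - 0.01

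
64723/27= 2397+ 4/27 = 2397.15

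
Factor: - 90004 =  - 2^2 * 22501^1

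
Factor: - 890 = -2^1*5^1*89^1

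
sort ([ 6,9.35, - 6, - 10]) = [- 10, - 6,6 , 9.35] 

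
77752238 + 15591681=93343919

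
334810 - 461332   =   - 126522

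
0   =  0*7440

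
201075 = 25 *8043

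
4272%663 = 294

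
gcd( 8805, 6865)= 5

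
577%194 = 189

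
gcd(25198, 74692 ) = 2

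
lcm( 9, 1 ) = 9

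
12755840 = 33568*380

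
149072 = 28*5324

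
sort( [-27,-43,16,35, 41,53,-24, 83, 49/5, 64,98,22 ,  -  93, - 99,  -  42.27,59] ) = [ - 99, - 93,- 43, - 42.27,  -  27,-24, 49/5, 16, 22,35, 41 , 53,  59, 64, 83, 98]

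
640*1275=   816000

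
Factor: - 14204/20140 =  - 67/95 = - 5^( - 1) *19^( - 1)*67^1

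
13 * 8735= 113555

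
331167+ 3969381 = 4300548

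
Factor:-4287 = -3^1*1429^1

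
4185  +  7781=11966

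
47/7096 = 47/7096 = 0.01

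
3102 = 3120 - 18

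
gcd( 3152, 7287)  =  1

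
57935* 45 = 2607075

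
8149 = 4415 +3734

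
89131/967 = 89131/967 = 92.17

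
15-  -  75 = 90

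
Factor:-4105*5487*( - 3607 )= 81244554945= 3^1*5^1*31^1*59^1*821^1*3607^1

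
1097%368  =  361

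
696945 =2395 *291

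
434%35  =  14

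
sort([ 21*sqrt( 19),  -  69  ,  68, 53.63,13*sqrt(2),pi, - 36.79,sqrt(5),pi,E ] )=[ -69,-36.79,sqrt(5 ),E,pi , pi,13 *sqrt ( 2), 53.63,  68,21*sqrt( 19) ] 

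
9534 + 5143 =14677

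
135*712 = 96120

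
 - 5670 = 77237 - 82907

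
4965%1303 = 1056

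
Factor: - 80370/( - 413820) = 2^( - 1 )*11^( - 2)*47^1 = 47/242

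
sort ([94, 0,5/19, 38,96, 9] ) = [ 0, 5/19, 9, 38, 94, 96]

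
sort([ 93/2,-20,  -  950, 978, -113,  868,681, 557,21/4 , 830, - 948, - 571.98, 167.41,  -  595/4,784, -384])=[  -  950, - 948,-571.98, - 384, - 595/4, - 113, - 20,21/4,93/2,167.41,  557,681, 784, 830, 868,978] 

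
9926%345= 266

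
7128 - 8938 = - 1810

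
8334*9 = 75006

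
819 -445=374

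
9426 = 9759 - 333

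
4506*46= 207276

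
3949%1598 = 753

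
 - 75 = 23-98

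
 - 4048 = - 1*4048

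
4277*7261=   31055297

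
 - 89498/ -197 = 89498/197  =  454.30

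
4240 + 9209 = 13449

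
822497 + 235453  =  1057950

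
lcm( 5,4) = 20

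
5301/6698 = 5301/6698=0.79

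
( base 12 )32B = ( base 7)1235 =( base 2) 111010011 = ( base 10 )467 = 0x1d3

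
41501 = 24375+17126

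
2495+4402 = 6897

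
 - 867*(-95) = 82365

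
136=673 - 537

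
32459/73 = 32459/73 = 444.64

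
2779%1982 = 797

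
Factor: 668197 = 691^1*967^1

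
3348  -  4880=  - 1532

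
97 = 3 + 94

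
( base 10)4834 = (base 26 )73O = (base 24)89A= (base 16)12E2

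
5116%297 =67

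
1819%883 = 53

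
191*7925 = 1513675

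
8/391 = 8/391 = 0.02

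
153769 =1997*77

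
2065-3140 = - 1075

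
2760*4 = 11040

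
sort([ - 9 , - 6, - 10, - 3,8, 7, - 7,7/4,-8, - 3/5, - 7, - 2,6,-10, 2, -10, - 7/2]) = [ - 10, - 10, - 10, - 9,  -  8, - 7, - 7, - 6, - 7/2,-3, - 2, - 3/5,7/4,2, 6, 7,8]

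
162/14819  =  162/14819= 0.01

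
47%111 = 47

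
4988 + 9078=14066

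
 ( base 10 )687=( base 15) 30C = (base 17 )267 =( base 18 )223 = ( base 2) 1010101111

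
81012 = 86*942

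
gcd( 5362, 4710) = 2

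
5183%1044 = 1007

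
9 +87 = 96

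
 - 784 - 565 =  - 1349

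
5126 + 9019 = 14145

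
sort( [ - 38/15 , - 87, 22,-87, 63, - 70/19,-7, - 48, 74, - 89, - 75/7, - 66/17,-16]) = [ - 89, - 87, - 87, - 48, - 16, - 75/7,-7, - 66/17,-70/19,-38/15, 22, 63,74] 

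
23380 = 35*668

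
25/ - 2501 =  - 25/2501=   - 0.01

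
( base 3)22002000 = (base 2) 1011011111110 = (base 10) 5886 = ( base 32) 5NU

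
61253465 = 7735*7919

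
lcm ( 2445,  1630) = 4890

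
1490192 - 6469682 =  - 4979490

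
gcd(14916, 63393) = 3729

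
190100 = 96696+93404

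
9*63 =567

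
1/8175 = 1/8175 =0.00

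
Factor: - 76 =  - 2^2*19^1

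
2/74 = 1/37 = 0.03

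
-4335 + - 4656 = -8991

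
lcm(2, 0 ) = 0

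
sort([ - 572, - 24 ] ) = [ - 572, - 24 ]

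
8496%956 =848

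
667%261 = 145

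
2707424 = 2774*976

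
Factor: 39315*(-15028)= - 2^2*3^1*5^1*13^1*17^2*2621^1= - 590825820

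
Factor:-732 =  - 2^2*3^1*61^1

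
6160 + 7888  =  14048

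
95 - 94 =1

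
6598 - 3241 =3357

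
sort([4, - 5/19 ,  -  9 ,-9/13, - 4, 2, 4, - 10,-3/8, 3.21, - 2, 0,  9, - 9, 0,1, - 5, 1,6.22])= [ - 10,- 9, - 9 , - 5, - 4, - 2, - 9/13, - 3/8, - 5/19, 0,0, 1,1,  2, 3.21, 4,4 , 6.22, 9 ]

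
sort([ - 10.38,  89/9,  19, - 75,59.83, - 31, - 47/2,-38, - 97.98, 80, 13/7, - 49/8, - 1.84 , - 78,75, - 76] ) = [ - 97.98 ,  -  78,-76,  -  75,- 38, - 31, - 47/2, - 10.38, - 49/8,  -  1.84 , 13/7,89/9 , 19, 59.83, 75,80] 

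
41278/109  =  378 + 76/109 = 378.70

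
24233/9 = 2692 + 5/9 = 2692.56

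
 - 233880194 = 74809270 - 308689464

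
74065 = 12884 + 61181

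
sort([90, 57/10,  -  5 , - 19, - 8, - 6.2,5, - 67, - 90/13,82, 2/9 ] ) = [ - 67,  -  19,-8, - 90/13,-6.2, - 5,  2/9,  5,  57/10, 82,  90 ]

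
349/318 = 1 + 31/318 = 1.10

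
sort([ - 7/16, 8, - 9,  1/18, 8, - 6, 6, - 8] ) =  [ -9,  -  8,-6, -7/16, 1/18 , 6 , 8, 8 ]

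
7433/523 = 7433/523 = 14.21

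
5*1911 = 9555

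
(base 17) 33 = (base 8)66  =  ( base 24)26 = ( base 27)20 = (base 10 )54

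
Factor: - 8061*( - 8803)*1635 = 3^2 * 5^1*109^1*2687^1*8803^1 = 116021207205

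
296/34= 148/17 = 8.71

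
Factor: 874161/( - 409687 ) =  -3^2*23^1*41^1*103^1*269^( - 1)*1523^(  -  1)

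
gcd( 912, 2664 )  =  24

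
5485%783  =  4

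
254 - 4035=-3781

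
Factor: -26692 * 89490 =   -  2^3*3^1*5^1 * 19^1*157^1*6673^1 =-2388667080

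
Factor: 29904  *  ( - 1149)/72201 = -11453232/24067 = -2^4*3^1*7^1*41^( - 1 )*89^1*383^1*587^ (-1 ) 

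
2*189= 378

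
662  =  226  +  436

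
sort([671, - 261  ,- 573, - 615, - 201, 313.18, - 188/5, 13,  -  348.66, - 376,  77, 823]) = [ - 615, - 573 , - 376, - 348.66, - 261, - 201,- 188/5, 13,77, 313.18, 671, 823 ]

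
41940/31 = 1352 +28/31 = 1352.90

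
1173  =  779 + 394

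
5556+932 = 6488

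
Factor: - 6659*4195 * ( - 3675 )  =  3^1*5^3*7^2 * 839^1*6659^1 = 102659305875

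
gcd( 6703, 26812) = 6703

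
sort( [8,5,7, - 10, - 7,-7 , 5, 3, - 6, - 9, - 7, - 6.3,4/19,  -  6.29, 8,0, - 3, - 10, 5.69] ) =[ - 10,  -  10, - 9, - 7, - 7,-7, - 6.3, - 6.29, - 6, - 3 , 0,  4/19, 3, 5, 5, 5.69, 7,8, 8]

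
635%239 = 157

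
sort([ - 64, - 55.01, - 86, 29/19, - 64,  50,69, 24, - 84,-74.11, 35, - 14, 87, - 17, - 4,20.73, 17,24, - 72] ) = [ - 86, - 84, - 74.11 , - 72,-64, - 64, - 55.01, - 17 , - 14, - 4, 29/19, 17,20.73, 24, 24,35 , 50, 69 , 87]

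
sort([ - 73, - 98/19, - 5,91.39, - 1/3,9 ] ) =[ - 73, - 98/19, - 5, - 1/3,9,91.39 ] 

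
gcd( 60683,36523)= 1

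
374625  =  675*555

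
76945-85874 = - 8929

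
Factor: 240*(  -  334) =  - 2^5*3^1*5^1*167^1 = - 80160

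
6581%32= 21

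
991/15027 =991/15027 = 0.07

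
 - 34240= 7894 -42134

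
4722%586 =34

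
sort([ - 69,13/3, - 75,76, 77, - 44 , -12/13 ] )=[  -  75, - 69, - 44,-12/13, 13/3, 76, 77]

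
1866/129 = 14  +  20/43=14.47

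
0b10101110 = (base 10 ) 174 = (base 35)4Y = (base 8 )256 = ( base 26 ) 6i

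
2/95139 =2/95139 = 0.00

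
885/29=30 +15/29 = 30.52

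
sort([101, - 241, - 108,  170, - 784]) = [ - 784, - 241, - 108,101,170 ] 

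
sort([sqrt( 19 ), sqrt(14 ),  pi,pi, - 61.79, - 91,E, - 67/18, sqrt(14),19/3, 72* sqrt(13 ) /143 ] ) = [-91,  -  61.79,  -  67/18, 72*sqrt( 13)/143, E, pi, pi, sqrt( 14),sqrt( 14 ),sqrt( 19),  19/3]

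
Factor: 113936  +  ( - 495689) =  - 3^5*1571^1 = -  381753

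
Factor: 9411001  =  457^1* 20593^1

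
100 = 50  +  50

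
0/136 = 0 = 0.00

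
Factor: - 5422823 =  - 7^1 *601^1*1289^1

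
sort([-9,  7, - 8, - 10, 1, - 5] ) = [-10, - 9,- 8, - 5  ,  1,7]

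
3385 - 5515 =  - 2130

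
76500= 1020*75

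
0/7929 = 0= 0.00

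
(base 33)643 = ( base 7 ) 25305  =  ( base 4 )1220031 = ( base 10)6669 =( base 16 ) 1A0D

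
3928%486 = 40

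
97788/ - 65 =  - 97788/65=- 1504.43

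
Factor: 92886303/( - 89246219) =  - 3^1*71^(  -  1) *1256989^( - 1)*30962101^1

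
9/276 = 3/92=0.03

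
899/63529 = 899/63529  =  0.01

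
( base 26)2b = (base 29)25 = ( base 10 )63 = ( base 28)27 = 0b111111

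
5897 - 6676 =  - 779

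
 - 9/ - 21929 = 9/21929=0.00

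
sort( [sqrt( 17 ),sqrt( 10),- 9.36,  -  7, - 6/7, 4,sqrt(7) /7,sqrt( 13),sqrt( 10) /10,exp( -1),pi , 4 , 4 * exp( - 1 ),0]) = [-9.36, - 7, - 6/7,0,sqrt( 10)/10, exp( - 1),  sqrt( 7) /7,4*exp(  -  1 ),  pi, sqrt( 10 ), sqrt( 13),4,4,  sqrt(17)]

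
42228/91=42228/91 = 464.04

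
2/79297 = 2/79297  =  0.00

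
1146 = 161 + 985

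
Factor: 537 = 3^1* 179^1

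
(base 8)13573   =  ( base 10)6011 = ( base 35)4vq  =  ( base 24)AAB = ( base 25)9FB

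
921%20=1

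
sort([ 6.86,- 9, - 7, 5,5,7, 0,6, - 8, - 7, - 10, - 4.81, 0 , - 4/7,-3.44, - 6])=[ - 10,-9, - 8,-7,-7, - 6, - 4.81, - 3.44 , - 4/7, 0,0,5, 5,6 , 6.86,7] 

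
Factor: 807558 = 2^1*3^1 * 134593^1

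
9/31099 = 9/31099 = 0.00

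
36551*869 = 31762819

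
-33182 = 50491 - 83673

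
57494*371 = 21330274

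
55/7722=5/702= 0.01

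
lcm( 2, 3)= 6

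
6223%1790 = 853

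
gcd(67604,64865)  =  1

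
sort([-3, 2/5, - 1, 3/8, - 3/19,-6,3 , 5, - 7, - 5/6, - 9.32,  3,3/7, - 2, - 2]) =[-9.32, - 7,-6,-3,-2, - 2, - 1,  -  5/6, - 3/19, 3/8,2/5 , 3/7,3,3,5] 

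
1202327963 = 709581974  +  492745989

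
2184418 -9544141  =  -7359723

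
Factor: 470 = 2^1*5^1 * 47^1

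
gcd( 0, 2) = 2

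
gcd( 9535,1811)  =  1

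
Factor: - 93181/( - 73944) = 2^(- 3 )*3^(-2)*11^1*13^( - 1 )*43^1*79^( - 1) * 197^1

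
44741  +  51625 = 96366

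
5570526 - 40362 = 5530164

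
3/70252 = 3/70252= 0.00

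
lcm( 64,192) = 192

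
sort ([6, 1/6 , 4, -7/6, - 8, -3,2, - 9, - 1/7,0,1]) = [ - 9 , - 8, - 3, - 7/6,-1/7, 0,1/6,1,2, 4,6 ]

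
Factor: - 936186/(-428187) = 312062/142729 = 2^1*53^(-1)*337^1*463^1*2693^(-1)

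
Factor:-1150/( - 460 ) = 5/2 = 2^( - 1 )*5^1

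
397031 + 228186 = 625217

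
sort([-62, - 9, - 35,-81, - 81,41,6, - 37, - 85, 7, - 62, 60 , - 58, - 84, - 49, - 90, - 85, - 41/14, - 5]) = [ - 90,  -  85, - 85, - 84, - 81,-81, - 62, - 62, - 58, - 49,-37, - 35, - 9,-5, - 41/14,6, 7,41,60]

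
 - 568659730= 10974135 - 579633865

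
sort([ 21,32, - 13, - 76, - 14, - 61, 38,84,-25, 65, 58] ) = [- 76, - 61, - 25, - 14, - 13, 21, 32, 38,58, 65,84]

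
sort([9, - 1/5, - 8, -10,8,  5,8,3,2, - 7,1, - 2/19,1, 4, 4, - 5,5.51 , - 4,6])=[ - 10,-8, -7 , - 5, - 4, - 1/5, - 2/19, 1,1, 2,3,4,4, 5,5.51,6,8,  8,9]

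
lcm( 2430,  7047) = 70470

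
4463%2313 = 2150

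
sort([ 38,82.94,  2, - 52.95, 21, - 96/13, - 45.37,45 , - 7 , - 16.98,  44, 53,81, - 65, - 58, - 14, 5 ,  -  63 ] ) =[ - 65,-63,-58, - 52.95 , - 45.37, - 16.98, - 14, - 96/13,- 7,2, 5,21, 38,44,  45,53, 81,82.94]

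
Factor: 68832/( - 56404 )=-2^3*3^2 *59^( - 1) = -72/59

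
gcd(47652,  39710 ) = 7942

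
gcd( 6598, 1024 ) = 2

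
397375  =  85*4675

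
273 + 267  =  540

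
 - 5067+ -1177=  - 6244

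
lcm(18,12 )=36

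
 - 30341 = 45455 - 75796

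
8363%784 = 523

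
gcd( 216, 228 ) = 12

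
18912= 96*197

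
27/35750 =27/35750  =  0.00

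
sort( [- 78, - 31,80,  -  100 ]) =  [ - 100, - 78, - 31 , 80]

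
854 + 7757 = 8611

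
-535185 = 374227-909412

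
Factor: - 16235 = -5^1*17^1*191^1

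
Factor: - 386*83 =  - 32038 = - 2^1*83^1*193^1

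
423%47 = 0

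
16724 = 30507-13783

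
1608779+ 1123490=2732269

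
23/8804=23/8804=0.00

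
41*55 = 2255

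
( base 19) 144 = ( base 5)3231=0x1B9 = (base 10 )441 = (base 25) HG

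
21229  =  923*23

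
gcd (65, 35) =5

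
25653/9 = 8551/3  =  2850.33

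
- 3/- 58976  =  3/58976= 0.00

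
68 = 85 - 17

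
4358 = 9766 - 5408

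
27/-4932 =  - 1  +  545/548 = - 0.01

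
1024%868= 156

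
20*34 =680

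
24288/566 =42 + 258/283 = 42.91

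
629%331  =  298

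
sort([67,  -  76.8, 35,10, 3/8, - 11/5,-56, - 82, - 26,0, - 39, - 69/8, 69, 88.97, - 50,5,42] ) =[ - 82, - 76.8, - 56, -50, - 39, - 26, - 69/8, - 11/5, 0, 3/8 , 5 , 10, 35, 42 , 67, 69,  88.97 ] 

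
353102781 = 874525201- 521422420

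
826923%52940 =32823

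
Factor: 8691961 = 8691961^1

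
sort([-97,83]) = [-97,83] 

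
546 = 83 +463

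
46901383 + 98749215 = 145650598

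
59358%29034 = 1290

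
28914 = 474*61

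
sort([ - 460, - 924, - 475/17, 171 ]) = [ - 924, - 460, - 475/17,171]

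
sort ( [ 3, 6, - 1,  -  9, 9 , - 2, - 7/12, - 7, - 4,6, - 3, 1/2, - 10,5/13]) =[ - 10, - 9, - 7 ,-4,-3, - 2, - 1, - 7/12, 5/13,1/2,3,6, 6,9 ]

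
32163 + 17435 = 49598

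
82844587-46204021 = 36640566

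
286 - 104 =182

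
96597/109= 886 + 23/109  =  886.21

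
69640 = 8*8705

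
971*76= 73796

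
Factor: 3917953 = 13^1*301381^1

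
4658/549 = 4658/549 = 8.48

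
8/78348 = 2/19587 = 0.00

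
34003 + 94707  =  128710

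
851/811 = 851/811 = 1.05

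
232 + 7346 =7578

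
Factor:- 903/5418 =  - 2^( - 1)*3^( - 1) = - 1/6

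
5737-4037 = 1700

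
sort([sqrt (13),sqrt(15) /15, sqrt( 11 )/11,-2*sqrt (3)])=[ - 2*sqrt( 3 ),sqrt(15)/15,sqrt ( 11)/11,  sqrt ( 13 ) ]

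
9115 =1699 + 7416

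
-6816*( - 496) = 3380736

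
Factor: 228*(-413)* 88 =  - 2^5 * 3^1 * 7^1*11^1*19^1 * 59^1 = - 8286432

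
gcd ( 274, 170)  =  2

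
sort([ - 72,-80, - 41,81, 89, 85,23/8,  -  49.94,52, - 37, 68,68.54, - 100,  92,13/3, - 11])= [ -100,  -  80, - 72,-49.94 , - 41,-37, - 11,23/8 , 13/3, 52,68, 68.54, 81,85,89,92] 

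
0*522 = 0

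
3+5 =8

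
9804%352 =300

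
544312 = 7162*76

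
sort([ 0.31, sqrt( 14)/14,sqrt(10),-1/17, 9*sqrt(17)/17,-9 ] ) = [ - 9,-1/17, sqrt( 14) /14,  0.31, 9*sqrt( 17)/17, sqrt( 10)]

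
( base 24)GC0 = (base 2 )10010100100000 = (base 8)22440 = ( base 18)1B60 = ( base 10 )9504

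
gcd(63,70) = 7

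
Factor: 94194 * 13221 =2^1*3^4*13^1*113^1*5233^1 = 1245338874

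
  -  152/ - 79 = 1 + 73/79 = 1.92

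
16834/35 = 480 + 34/35 =480.97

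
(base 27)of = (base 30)M3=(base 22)183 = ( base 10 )663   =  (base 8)1227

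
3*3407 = 10221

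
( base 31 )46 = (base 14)94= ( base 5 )1010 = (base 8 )202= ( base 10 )130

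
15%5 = 0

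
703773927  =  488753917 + 215020010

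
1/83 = 1/83=0.01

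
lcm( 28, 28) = 28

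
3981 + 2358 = 6339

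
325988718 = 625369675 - 299380957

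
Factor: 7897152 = 2^6*3^1*41131^1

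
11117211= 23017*483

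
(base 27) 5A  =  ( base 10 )145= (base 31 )4L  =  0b10010001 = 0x91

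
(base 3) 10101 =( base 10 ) 91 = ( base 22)43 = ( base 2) 1011011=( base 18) 51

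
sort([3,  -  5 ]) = [  -  5 , 3 ]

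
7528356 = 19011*396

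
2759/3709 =2759/3709 = 0.74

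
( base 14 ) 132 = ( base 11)1a9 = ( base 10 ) 240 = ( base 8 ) 360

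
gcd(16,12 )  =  4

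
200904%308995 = 200904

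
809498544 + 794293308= 1603791852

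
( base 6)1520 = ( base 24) H0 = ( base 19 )129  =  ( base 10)408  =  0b110011000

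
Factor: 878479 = 7^1*125497^1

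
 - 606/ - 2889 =202/963= 0.21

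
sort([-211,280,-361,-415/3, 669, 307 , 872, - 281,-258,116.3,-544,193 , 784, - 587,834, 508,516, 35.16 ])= [-587,-544, - 361, - 281, - 258,-211, - 415/3, 35.16, 116.3, 193,280 , 307,  508,516,669,784,  834, 872 ]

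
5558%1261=514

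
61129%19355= 3064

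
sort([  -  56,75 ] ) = [-56,75]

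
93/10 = 93/10 =9.30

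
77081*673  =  51875513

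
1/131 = 1/131=0.01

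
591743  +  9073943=9665686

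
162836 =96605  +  66231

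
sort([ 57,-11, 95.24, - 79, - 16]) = [ - 79, - 16, - 11,57,95.24] 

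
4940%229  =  131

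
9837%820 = 817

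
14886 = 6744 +8142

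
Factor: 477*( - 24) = -2^3*3^3*53^1 = -11448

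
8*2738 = 21904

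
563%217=129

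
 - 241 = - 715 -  - 474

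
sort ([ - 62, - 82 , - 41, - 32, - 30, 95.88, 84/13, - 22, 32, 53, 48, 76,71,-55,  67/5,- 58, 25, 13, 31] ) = [  -  82, - 62,- 58, - 55, - 41, - 32, - 30,-22, 84/13, 13, 67/5,  25,  31 , 32, 48 , 53 , 71, 76,95.88] 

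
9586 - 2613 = 6973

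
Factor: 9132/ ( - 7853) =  - 2^2*3^1  *761^1*7853^(  -  1 )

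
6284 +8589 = 14873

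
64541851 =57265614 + 7276237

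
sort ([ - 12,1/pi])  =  [- 12, 1/pi] 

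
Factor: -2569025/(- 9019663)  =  5^2  *233^( - 1)*38711^( - 1)*102761^1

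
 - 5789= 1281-7070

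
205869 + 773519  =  979388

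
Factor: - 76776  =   - 2^3*3^1*7^1*457^1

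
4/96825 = 4/96825 =0.00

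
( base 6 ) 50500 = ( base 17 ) 160D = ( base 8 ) 15004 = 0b1101000000100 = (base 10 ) 6660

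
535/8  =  66  +  7/8 = 66.88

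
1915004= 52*36827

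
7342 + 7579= 14921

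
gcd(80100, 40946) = 2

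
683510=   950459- 266949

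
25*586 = 14650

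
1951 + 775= 2726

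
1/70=1/70  =  0.01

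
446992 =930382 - 483390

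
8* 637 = 5096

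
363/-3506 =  - 1  +  3143/3506=- 0.10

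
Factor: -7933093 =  - 7^1*53^1*21383^1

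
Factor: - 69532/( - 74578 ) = 2^1*7^ ( - 2) * 761^( - 1)* 17383^1  =  34766/37289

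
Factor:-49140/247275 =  - 2^2*3^1*5^( - 1 )*13^1*157^( - 1) =- 156/785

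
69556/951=73 + 133/951 = 73.14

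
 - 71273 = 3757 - 75030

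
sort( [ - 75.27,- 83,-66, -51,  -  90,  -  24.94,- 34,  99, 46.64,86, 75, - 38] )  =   [ - 90, - 83,- 75.27, - 66,-51, - 38, - 34,-24.94  ,  46.64,75, 86, 99]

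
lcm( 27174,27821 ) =1168482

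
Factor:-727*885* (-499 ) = 321054105 = 3^1* 5^1 * 59^1* 499^1*727^1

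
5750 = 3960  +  1790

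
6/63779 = 6/63779  =  0.00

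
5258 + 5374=10632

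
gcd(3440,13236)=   4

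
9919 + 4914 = 14833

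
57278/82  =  28639/41 = 698.51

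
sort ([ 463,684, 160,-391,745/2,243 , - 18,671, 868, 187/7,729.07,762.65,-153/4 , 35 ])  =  [ -391, - 153/4,-18, 187/7,  35,  160  ,  243,  745/2, 463, 671,684, 729.07,762.65 , 868 ] 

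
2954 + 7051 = 10005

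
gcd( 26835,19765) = 5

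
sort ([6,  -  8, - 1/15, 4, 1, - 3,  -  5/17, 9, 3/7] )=[-8, - 3, - 5/17,-1/15, 3/7,  1, 4,6,9 ]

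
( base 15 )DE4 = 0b110001000011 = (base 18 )9c7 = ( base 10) 3139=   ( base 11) 23A4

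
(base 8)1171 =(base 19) 1E6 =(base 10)633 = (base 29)lo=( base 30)l3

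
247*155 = 38285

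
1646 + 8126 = 9772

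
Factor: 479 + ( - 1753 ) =  -  1274 = - 2^1*7^2*13^1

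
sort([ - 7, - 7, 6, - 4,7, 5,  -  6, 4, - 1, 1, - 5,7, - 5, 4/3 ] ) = [  -  7, - 7,  -  6, - 5, - 5, - 4,-1,  1,4/3,4,  5,6, 7, 7 ]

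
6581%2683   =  1215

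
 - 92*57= - 5244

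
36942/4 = 9235+1/2  =  9235.50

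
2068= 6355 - 4287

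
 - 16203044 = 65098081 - 81301125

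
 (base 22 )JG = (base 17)189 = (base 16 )1b2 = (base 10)434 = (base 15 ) 1de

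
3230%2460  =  770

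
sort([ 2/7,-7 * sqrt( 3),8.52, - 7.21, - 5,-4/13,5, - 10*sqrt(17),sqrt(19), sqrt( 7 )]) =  [-10*sqrt(17), - 7  *  sqrt( 3), - 7.21, - 5, - 4/13 , 2/7,sqrt( 7), sqrt(19),5,8.52]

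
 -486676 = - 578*842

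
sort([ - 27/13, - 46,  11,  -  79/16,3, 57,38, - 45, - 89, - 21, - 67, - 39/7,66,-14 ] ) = [-89,- 67, - 46,  -  45, - 21, - 14, - 39/7  , - 79/16, - 27/13,3, 11,38,57,66] 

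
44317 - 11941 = 32376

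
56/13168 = 7/1646 = 0.00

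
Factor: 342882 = 2^1*3^2*43^1*443^1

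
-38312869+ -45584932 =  - 83897801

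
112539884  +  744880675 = 857420559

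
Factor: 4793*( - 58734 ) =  - 2^1*3^2*13^1*251^1*4793^1= - 281512062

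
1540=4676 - 3136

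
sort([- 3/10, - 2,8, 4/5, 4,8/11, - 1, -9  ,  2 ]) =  [ - 9, - 2, - 1, - 3/10, 8/11, 4/5, 2, 4,8 ] 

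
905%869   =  36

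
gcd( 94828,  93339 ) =1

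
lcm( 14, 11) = 154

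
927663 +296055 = 1223718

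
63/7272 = 7/808  =  0.01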